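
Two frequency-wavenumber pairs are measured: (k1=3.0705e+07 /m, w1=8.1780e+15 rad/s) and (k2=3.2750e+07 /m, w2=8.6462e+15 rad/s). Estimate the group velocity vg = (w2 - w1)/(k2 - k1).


vg = (w2 - w1) / (k2 - k1)
= (8.6462e+15 - 8.1780e+15) / (3.2750e+07 - 3.0705e+07)
= 4.6820e+14 / 2.0450e+06
= 2.2895e+08 m/s

2.2895e+08


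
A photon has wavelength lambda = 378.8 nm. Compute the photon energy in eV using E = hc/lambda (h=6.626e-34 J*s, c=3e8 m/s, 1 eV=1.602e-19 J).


E = hc / lambda
= (6.626e-34)(3e8) / (378.8e-9)
= 1.9878e-25 / 3.7880e-07
= 5.2476e-19 J
Converting to eV: 5.2476e-19 / 1.602e-19
= 3.2757 eV

3.2757


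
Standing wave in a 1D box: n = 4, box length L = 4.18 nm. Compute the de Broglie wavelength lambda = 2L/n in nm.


lambda = 2L / n
= 2 * 4.18 / 4
= 8.36 / 4
= 2.09 nm

2.09


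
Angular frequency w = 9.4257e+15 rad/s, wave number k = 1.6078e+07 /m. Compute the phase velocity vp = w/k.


vp = w / k
= 9.4257e+15 / 1.6078e+07
= 5.8625e+08 m/s

5.8625e+08


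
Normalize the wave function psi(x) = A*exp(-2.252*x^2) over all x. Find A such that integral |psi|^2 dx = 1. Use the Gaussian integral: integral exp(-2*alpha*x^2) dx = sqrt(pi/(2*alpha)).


integral |psi|^2 dx = A^2 * sqrt(pi/(2*alpha)) = 1
A^2 = sqrt(2*alpha/pi)
= sqrt(2 * 2.252 / pi)
= 1.197359
A = sqrt(1.197359)
= 1.0942

1.0942


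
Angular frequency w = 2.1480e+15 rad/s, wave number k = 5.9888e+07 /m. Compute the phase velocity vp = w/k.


vp = w / k
= 2.1480e+15 / 5.9888e+07
= 3.5867e+07 m/s

3.5867e+07


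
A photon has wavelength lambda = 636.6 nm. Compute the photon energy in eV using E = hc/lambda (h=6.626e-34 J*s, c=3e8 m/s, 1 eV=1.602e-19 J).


E = hc / lambda
= (6.626e-34)(3e8) / (636.6e-9)
= 1.9878e-25 / 6.3660e-07
= 3.1225e-19 J
Converting to eV: 3.1225e-19 / 1.602e-19
= 1.9491 eV

1.9491


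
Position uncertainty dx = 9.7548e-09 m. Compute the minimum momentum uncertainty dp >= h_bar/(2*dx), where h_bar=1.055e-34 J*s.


dp = h_bar / (2 * dx)
= 1.055e-34 / (2 * 9.7548e-09)
= 1.055e-34 / 1.9510e-08
= 5.4076e-27 kg*m/s

5.4076e-27


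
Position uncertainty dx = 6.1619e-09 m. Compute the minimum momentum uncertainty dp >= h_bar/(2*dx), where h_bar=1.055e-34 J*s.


dp = h_bar / (2 * dx)
= 1.055e-34 / (2 * 6.1619e-09)
= 1.055e-34 / 1.2324e-08
= 8.5607e-27 kg*m/s

8.5607e-27


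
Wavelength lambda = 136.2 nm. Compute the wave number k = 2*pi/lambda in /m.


k = 2 * pi / lambda
= 6.2832 / (136.2e-9)
= 6.2832 / 1.3620e-07
= 4.6132e+07 /m

4.6132e+07


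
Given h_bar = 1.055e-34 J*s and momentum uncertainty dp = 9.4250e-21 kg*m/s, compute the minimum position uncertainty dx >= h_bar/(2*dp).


dx = h_bar / (2 * dp)
= 1.055e-34 / (2 * 9.4250e-21)
= 1.055e-34 / 1.8850e-20
= 5.5968e-15 m

5.5968e-15


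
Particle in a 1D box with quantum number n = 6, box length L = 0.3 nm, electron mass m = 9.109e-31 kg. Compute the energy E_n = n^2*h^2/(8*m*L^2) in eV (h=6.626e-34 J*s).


E = n^2 * h^2 / (8 * m * L^2)
= 6^2 * (6.626e-34)^2 / (8 * 9.109e-31 * (0.3e-9)^2)
= 36 * 4.3904e-67 / (8 * 9.109e-31 * 9.0000e-20)
= 2.4099e-17 J
= 150.4318 eV

150.4318


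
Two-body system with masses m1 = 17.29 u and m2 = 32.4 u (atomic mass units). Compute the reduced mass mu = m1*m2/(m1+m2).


mu = m1 * m2 / (m1 + m2)
= 17.29 * 32.4 / (17.29 + 32.4)
= 560.196 / 49.69
= 11.2738 u

11.2738


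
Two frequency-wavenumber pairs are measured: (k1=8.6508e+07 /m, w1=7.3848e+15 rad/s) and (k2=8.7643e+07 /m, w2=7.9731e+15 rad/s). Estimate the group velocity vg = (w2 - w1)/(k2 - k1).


vg = (w2 - w1) / (k2 - k1)
= (7.9731e+15 - 7.3848e+15) / (8.7643e+07 - 8.6508e+07)
= 5.8830e+14 / 1.1350e+06
= 5.1833e+08 m/s

5.1833e+08


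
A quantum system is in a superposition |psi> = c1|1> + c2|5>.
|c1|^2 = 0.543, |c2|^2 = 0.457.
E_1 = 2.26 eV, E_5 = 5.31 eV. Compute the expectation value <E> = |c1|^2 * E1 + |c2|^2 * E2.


<E> = |c1|^2 * E1 + |c2|^2 * E2
= 0.543 * 2.26 + 0.457 * 5.31
= 1.2272 + 2.4267
= 3.6539 eV

3.6539


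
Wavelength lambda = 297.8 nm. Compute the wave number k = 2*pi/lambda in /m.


k = 2 * pi / lambda
= 6.2832 / (297.8e-9)
= 6.2832 / 2.9780e-07
= 2.1099e+07 /m

2.1099e+07


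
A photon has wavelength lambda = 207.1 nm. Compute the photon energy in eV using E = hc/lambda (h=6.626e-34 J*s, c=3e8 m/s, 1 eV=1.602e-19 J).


E = hc / lambda
= (6.626e-34)(3e8) / (207.1e-9)
= 1.9878e-25 / 2.0710e-07
= 9.5983e-19 J
Converting to eV: 9.5983e-19 / 1.602e-19
= 5.9914 eV

5.9914


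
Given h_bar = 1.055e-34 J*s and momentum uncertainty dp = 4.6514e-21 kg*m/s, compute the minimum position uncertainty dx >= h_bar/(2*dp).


dx = h_bar / (2 * dp)
= 1.055e-34 / (2 * 4.6514e-21)
= 1.055e-34 / 9.3028e-21
= 1.1341e-14 m

1.1341e-14


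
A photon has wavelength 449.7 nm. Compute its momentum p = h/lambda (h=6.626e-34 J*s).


p = h / lambda
= 6.626e-34 / (449.7e-9)
= 6.626e-34 / 4.4970e-07
= 1.4734e-27 kg*m/s

1.4734e-27


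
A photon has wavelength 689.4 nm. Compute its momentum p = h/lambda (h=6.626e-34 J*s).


p = h / lambda
= 6.626e-34 / (689.4e-9)
= 6.626e-34 / 6.8940e-07
= 9.6113e-28 kg*m/s

9.6113e-28


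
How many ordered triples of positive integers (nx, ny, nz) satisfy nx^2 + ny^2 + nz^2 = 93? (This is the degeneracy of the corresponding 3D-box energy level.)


Enumerate all (nx, ny, nz) with nx^2 + ny^2 + nz^2 = 93:
(2,5,8)
(2,8,5)
(5,2,8)
(5,8,2)
(8,2,5)
(8,5,2)
Total degeneracy = 6

6


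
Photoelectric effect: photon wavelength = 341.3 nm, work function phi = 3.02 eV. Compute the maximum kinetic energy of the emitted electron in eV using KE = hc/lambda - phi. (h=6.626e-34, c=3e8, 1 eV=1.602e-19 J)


E_photon = hc / lambda
= (6.626e-34)(3e8) / (341.3e-9)
= 5.8242e-19 J
= 3.6356 eV
KE = E_photon - phi
= 3.6356 - 3.02
= 0.6156 eV

0.6156


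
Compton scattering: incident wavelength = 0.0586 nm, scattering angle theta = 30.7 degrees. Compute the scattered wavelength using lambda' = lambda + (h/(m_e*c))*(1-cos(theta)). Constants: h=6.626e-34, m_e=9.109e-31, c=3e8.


Compton wavelength: h/(m_e*c) = 2.4247e-12 m
d_lambda = 2.4247e-12 * (1 - cos(30.7 deg))
= 2.4247e-12 * 0.140148
= 3.3982e-13 m = 0.00034 nm
lambda' = 0.0586 + 0.00034
= 0.05894 nm

0.05894


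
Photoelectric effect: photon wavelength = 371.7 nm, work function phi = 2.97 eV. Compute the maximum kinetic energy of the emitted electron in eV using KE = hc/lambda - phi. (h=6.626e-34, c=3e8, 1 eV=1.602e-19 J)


E_photon = hc / lambda
= (6.626e-34)(3e8) / (371.7e-9)
= 5.3479e-19 J
= 3.3382 eV
KE = E_photon - phi
= 3.3382 - 2.97
= 0.3682 eV

0.3682


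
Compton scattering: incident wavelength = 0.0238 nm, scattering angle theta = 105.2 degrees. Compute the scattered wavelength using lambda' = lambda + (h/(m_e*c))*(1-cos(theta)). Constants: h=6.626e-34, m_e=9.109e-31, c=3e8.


Compton wavelength: h/(m_e*c) = 2.4247e-12 m
d_lambda = 2.4247e-12 * (1 - cos(105.2 deg))
= 2.4247e-12 * 1.262189
= 3.0604e-12 m = 0.00306 nm
lambda' = 0.0238 + 0.00306
= 0.02686 nm

0.02686


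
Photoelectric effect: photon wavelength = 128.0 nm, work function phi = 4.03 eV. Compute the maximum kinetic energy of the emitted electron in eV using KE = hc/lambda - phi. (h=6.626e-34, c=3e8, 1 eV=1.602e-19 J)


E_photon = hc / lambda
= (6.626e-34)(3e8) / (128.0e-9)
= 1.5530e-18 J
= 9.6939 eV
KE = E_photon - phi
= 9.6939 - 4.03
= 5.6639 eV

5.6639


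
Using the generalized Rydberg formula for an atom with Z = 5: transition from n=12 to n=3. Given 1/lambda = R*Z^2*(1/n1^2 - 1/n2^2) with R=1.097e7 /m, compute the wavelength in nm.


1/lambda = R * Z^2 * (1/n1^2 - 1/n2^2)
= 1.097e7 * 5^2 * (1/3^2 - 1/12^2)
= 1.097e7 * 25 * (0.111111 - 0.006944)
= 2.8568e+07 /m
lambda = 1 / 2.8568e+07
= 35.0046 nm

35.0046


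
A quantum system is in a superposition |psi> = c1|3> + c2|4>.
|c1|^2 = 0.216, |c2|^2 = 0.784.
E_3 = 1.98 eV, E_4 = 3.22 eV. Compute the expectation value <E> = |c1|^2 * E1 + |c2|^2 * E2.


<E> = |c1|^2 * E1 + |c2|^2 * E2
= 0.216 * 1.98 + 0.784 * 3.22
= 0.4277 + 2.5245
= 2.9522 eV

2.9522


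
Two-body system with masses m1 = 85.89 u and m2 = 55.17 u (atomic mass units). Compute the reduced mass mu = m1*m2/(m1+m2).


mu = m1 * m2 / (m1 + m2)
= 85.89 * 55.17 / (85.89 + 55.17)
= 4738.5513 / 141.06
= 33.5925 u

33.5925


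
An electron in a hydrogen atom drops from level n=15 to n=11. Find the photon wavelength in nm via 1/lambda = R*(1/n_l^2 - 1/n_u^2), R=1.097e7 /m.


1/lambda = R * (1/n_l^2 - 1/n_u^2)
= 1.097e7 * (1/11^2 - 1/15^2)
= 1.097e7 * (0.008264 - 0.004444)
= 1.097e7 * 0.00382
= 4.1906e+04 /m
lambda = 1 / 4.1906e+04 = 23863.1583 nm

23863.1583


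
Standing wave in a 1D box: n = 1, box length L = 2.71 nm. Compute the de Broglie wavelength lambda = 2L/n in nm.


lambda = 2L / n
= 2 * 2.71 / 1
= 5.42 / 1
= 5.42 nm

5.42


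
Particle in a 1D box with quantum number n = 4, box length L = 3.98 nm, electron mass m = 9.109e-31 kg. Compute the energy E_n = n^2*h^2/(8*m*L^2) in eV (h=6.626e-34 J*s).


E = n^2 * h^2 / (8 * m * L^2)
= 4^2 * (6.626e-34)^2 / (8 * 9.109e-31 * (3.98e-9)^2)
= 16 * 4.3904e-67 / (8 * 9.109e-31 * 1.5840e-17)
= 6.0855e-20 J
= 0.3799 eV

0.3799


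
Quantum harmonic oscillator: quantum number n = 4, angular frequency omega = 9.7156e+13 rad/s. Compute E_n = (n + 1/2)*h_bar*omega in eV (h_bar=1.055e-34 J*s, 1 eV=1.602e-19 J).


E = (n + 1/2) * h_bar * omega
= (4 + 0.5) * 1.055e-34 * 9.7156e+13
= 4.5 * 1.0250e-20
= 4.6125e-20 J
= 0.2879 eV

0.2879


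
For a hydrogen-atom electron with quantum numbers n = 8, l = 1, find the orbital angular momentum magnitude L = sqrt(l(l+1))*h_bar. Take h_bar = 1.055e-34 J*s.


L = sqrt(l*(l+1)) * h_bar
= sqrt(1 * 2) * 1.055e-34
= sqrt(2) * 1.055e-34
= 1.4142 * 1.055e-34
= 1.4920e-34 J*s

1.4920e-34


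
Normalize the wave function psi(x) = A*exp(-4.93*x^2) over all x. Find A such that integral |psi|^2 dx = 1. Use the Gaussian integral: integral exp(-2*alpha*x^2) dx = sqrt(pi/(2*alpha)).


integral |psi|^2 dx = A^2 * sqrt(pi/(2*alpha)) = 1
A^2 = sqrt(2*alpha/pi)
= sqrt(2 * 4.93 / pi)
= 1.771591
A = sqrt(1.771591)
= 1.331

1.331


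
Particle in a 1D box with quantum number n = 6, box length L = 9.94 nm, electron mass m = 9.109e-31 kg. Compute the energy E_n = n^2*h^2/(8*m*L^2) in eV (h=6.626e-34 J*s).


E = n^2 * h^2 / (8 * m * L^2)
= 6^2 * (6.626e-34)^2 / (8 * 9.109e-31 * (9.94e-9)^2)
= 36 * 4.3904e-67 / (8 * 9.109e-31 * 9.8804e-17)
= 2.1952e-20 J
= 0.137 eV

0.137


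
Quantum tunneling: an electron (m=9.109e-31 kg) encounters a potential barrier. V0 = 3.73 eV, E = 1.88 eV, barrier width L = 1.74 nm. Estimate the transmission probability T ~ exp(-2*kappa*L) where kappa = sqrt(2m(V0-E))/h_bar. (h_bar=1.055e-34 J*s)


V0 - E = 1.85 eV = 2.9637e-19 J
kappa = sqrt(2 * m * (V0-E)) / h_bar
= sqrt(2 * 9.109e-31 * 2.9637e-19) / 1.055e-34
= 6.9649e+09 /m
2*kappa*L = 2 * 6.9649e+09 * 1.74e-9
= 24.2379
T = exp(-24.2379) = 2.975991e-11

2.975991e-11


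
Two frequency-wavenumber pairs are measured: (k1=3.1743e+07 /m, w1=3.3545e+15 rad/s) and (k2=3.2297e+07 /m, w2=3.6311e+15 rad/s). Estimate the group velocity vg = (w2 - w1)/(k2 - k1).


vg = (w2 - w1) / (k2 - k1)
= (3.6311e+15 - 3.3545e+15) / (3.2297e+07 - 3.1743e+07)
= 2.7660e+14 / 5.5400e+05
= 4.9928e+08 m/s

4.9928e+08


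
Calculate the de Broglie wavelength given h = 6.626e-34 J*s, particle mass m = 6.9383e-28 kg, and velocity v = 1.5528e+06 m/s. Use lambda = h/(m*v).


lambda = h / (m * v)
= 6.626e-34 / (6.9383e-28 * 1.5528e+06)
= 6.626e-34 / 1.0774e-21
= 6.1501e-13 m

6.1501e-13


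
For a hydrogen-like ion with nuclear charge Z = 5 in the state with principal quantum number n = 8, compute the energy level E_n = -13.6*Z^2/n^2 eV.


E_n = -13.6 * Z^2 / n^2
= -13.6 * 5^2 / 8^2
= -13.6 * 25 / 64
= -5.3125 eV

-5.3125


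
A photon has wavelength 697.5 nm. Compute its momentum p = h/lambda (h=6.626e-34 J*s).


p = h / lambda
= 6.626e-34 / (697.5e-9)
= 6.626e-34 / 6.9750e-07
= 9.4996e-28 kg*m/s

9.4996e-28


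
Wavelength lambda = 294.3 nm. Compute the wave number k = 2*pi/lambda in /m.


k = 2 * pi / lambda
= 6.2832 / (294.3e-9)
= 6.2832 / 2.9430e-07
= 2.1350e+07 /m

2.1350e+07


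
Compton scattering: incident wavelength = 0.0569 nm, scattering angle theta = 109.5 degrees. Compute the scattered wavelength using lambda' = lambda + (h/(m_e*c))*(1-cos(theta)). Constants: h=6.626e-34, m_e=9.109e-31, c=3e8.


Compton wavelength: h/(m_e*c) = 2.4247e-12 m
d_lambda = 2.4247e-12 * (1 - cos(109.5 deg))
= 2.4247e-12 * 1.333807
= 3.2341e-12 m = 0.003234 nm
lambda' = 0.0569 + 0.003234
= 0.060134 nm

0.060134


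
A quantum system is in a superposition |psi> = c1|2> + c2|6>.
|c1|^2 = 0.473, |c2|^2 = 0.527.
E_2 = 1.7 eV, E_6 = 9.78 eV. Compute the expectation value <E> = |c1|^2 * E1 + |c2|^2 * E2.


<E> = |c1|^2 * E1 + |c2|^2 * E2
= 0.473 * 1.7 + 0.527 * 9.78
= 0.8041 + 5.1541
= 5.9582 eV

5.9582


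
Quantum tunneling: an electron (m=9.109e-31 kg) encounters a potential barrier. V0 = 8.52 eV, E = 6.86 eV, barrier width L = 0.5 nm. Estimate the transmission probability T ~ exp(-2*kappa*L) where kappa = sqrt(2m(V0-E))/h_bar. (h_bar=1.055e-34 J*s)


V0 - E = 1.66 eV = 2.6593e-19 J
kappa = sqrt(2 * m * (V0-E)) / h_bar
= sqrt(2 * 9.109e-31 * 2.6593e-19) / 1.055e-34
= 6.5976e+09 /m
2*kappa*L = 2 * 6.5976e+09 * 0.5e-9
= 6.5976
T = exp(-6.5976) = 1.363695e-03

1.363695e-03


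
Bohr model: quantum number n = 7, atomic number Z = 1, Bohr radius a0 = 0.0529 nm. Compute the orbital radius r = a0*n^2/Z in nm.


r = a0 * n^2 / Z
= 0.0529 * 7^2 / 1
= 0.0529 * 49 / 1
= 2.5921 nm

2.5921


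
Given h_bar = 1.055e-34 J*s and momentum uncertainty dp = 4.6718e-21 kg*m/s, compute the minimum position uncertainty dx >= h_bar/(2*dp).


dx = h_bar / (2 * dp)
= 1.055e-34 / (2 * 4.6718e-21)
= 1.055e-34 / 9.3436e-21
= 1.1291e-14 m

1.1291e-14


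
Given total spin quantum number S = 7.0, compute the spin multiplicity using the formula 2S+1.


Spin multiplicity = 2S + 1
= 2 * 7.0 + 1
= 14.0 + 1
= 15

15


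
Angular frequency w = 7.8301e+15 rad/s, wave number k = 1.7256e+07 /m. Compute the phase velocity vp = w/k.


vp = w / k
= 7.8301e+15 / 1.7256e+07
= 4.5376e+08 m/s

4.5376e+08


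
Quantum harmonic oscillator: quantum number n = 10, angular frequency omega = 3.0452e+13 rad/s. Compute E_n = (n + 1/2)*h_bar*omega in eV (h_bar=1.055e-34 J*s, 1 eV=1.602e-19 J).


E = (n + 1/2) * h_bar * omega
= (10 + 0.5) * 1.055e-34 * 3.0452e+13
= 10.5 * 3.2127e-21
= 3.3733e-20 J
= 0.2106 eV

0.2106


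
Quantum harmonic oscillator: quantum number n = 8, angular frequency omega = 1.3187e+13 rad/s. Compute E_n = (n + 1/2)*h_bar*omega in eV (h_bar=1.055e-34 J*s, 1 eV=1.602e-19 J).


E = (n + 1/2) * h_bar * omega
= (8 + 0.5) * 1.055e-34 * 1.3187e+13
= 8.5 * 1.3912e-21
= 1.1825e-20 J
= 0.0738 eV

0.0738


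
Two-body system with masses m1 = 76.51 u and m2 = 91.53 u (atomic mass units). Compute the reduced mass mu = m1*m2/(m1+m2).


mu = m1 * m2 / (m1 + m2)
= 76.51 * 91.53 / (76.51 + 91.53)
= 7002.9603 / 168.04
= 41.6744 u

41.6744


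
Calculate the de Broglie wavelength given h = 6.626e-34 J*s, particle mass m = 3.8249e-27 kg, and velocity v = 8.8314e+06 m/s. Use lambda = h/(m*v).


lambda = h / (m * v)
= 6.626e-34 / (3.8249e-27 * 8.8314e+06)
= 6.626e-34 / 3.3779e-20
= 1.9616e-14 m

1.9616e-14


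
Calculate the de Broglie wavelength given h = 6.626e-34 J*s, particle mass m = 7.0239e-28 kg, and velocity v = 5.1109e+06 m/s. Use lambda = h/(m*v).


lambda = h / (m * v)
= 6.626e-34 / (7.0239e-28 * 5.1109e+06)
= 6.626e-34 / 3.5898e-21
= 1.8458e-13 m

1.8458e-13


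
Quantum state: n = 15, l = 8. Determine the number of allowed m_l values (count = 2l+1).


m_l ranges from -l to +l in integer steps
So m_l goes from -8 to +8
Count = 2l + 1 = 2*8 + 1
= 17

17


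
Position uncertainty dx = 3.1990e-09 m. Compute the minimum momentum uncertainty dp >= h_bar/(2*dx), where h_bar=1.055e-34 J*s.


dp = h_bar / (2 * dx)
= 1.055e-34 / (2 * 3.1990e-09)
= 1.055e-34 / 6.3980e-09
= 1.6490e-26 kg*m/s

1.6490e-26


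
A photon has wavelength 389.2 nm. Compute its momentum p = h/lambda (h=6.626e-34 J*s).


p = h / lambda
= 6.626e-34 / (389.2e-9)
= 6.626e-34 / 3.8920e-07
= 1.7025e-27 kg*m/s

1.7025e-27


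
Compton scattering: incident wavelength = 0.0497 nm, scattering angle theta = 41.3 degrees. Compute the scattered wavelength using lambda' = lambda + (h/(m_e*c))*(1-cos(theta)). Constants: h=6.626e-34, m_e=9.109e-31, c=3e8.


Compton wavelength: h/(m_e*c) = 2.4247e-12 m
d_lambda = 2.4247e-12 * (1 - cos(41.3 deg))
= 2.4247e-12 * 0.248736
= 6.0311e-13 m = 0.000603 nm
lambda' = 0.0497 + 0.000603
= 0.050303 nm

0.050303


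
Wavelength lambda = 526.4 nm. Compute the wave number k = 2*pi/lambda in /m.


k = 2 * pi / lambda
= 6.2832 / (526.4e-9)
= 6.2832 / 5.2640e-07
= 1.1936e+07 /m

1.1936e+07


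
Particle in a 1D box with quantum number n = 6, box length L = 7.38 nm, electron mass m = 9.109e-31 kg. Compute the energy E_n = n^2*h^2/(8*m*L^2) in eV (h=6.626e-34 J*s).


E = n^2 * h^2 / (8 * m * L^2)
= 6^2 * (6.626e-34)^2 / (8 * 9.109e-31 * (7.38e-9)^2)
= 36 * 4.3904e-67 / (8 * 9.109e-31 * 5.4464e-17)
= 3.9823e-20 J
= 0.2486 eV

0.2486


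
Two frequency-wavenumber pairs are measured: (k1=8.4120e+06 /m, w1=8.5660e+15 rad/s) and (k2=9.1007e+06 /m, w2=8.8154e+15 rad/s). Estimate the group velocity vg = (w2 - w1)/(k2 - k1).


vg = (w2 - w1) / (k2 - k1)
= (8.8154e+15 - 8.5660e+15) / (9.1007e+06 - 8.4120e+06)
= 2.4940e+14 / 6.8870e+05
= 3.6213e+08 m/s

3.6213e+08


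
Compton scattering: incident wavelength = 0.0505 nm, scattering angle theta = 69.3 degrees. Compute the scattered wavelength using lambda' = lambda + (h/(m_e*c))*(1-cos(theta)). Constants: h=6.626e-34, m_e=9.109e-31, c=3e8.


Compton wavelength: h/(m_e*c) = 2.4247e-12 m
d_lambda = 2.4247e-12 * (1 - cos(69.3 deg))
= 2.4247e-12 * 0.646525
= 1.5676e-12 m = 0.001568 nm
lambda' = 0.0505 + 0.001568
= 0.052068 nm

0.052068


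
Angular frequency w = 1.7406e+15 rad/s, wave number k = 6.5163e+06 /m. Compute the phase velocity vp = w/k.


vp = w / k
= 1.7406e+15 / 6.5163e+06
= 2.6711e+08 m/s

2.6711e+08


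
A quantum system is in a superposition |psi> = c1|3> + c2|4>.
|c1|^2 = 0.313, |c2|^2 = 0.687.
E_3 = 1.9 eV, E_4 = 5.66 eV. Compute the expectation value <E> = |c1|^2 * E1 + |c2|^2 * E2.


<E> = |c1|^2 * E1 + |c2|^2 * E2
= 0.313 * 1.9 + 0.687 * 5.66
= 0.5947 + 3.8884
= 4.4831 eV

4.4831


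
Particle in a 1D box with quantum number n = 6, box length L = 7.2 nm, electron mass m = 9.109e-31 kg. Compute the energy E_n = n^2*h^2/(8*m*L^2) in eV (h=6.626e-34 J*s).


E = n^2 * h^2 / (8 * m * L^2)
= 6^2 * (6.626e-34)^2 / (8 * 9.109e-31 * (7.2e-9)^2)
= 36 * 4.3904e-67 / (8 * 9.109e-31 * 5.1840e-17)
= 4.1839e-20 J
= 0.2612 eV

0.2612


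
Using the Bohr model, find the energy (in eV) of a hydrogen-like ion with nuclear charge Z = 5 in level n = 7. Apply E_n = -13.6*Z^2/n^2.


E_n = -13.6 * Z^2 / n^2
= -13.6 * 5^2 / 7^2
= -13.6 * 25 / 49
= -6.9388 eV

-6.9388


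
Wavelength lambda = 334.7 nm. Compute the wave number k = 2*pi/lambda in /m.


k = 2 * pi / lambda
= 6.2832 / (334.7e-9)
= 6.2832 / 3.3470e-07
= 1.8773e+07 /m

1.8773e+07


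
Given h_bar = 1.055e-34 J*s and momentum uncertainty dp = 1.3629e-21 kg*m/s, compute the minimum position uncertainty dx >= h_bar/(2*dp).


dx = h_bar / (2 * dp)
= 1.055e-34 / (2 * 1.3629e-21)
= 1.055e-34 / 2.7258e-21
= 3.8704e-14 m

3.8704e-14


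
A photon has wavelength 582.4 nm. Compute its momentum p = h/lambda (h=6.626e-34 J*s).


p = h / lambda
= 6.626e-34 / (582.4e-9)
= 6.626e-34 / 5.8240e-07
= 1.1377e-27 kg*m/s

1.1377e-27


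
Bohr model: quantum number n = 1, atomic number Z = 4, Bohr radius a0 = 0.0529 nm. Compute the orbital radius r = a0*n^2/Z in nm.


r = a0 * n^2 / Z
= 0.0529 * 1^2 / 4
= 0.0529 * 1 / 4
= 0.0132 nm

0.0132


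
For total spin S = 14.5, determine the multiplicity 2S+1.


Spin multiplicity = 2S + 1
= 2 * 14.5 + 1
= 29.0 + 1
= 30

30


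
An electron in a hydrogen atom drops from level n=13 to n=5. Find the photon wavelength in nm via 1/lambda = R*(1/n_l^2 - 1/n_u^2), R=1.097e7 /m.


1/lambda = R * (1/n_l^2 - 1/n_u^2)
= 1.097e7 * (1/5^2 - 1/13^2)
= 1.097e7 * (0.04 - 0.005917)
= 1.097e7 * 0.034083
= 3.7389e+05 /m
lambda = 1 / 3.7389e+05 = 2674.5923 nm

2674.5923


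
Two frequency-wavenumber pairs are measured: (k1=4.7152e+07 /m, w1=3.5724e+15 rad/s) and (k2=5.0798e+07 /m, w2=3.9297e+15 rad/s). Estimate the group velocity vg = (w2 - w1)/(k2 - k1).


vg = (w2 - w1) / (k2 - k1)
= (3.9297e+15 - 3.5724e+15) / (5.0798e+07 - 4.7152e+07)
= 3.5730e+14 / 3.6460e+06
= 9.7998e+07 m/s

9.7998e+07


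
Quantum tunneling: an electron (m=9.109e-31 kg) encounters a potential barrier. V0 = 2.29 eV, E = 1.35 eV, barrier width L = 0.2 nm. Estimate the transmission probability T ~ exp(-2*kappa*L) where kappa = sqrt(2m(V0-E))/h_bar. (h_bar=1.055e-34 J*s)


V0 - E = 0.94 eV = 1.5059e-19 J
kappa = sqrt(2 * m * (V0-E)) / h_bar
= sqrt(2 * 9.109e-31 * 1.5059e-19) / 1.055e-34
= 4.9647e+09 /m
2*kappa*L = 2 * 4.9647e+09 * 0.2e-9
= 1.9859
T = exp(-1.9859) = 1.372597e-01

1.372597e-01


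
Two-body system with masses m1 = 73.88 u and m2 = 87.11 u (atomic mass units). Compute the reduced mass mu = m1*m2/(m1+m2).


mu = m1 * m2 / (m1 + m2)
= 73.88 * 87.11 / (73.88 + 87.11)
= 6435.6868 / 160.99
= 39.9757 u

39.9757


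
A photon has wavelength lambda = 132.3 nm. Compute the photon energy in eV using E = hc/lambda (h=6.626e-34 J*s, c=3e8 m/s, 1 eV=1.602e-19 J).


E = hc / lambda
= (6.626e-34)(3e8) / (132.3e-9)
= 1.9878e-25 / 1.3230e-07
= 1.5025e-18 J
Converting to eV: 1.5025e-18 / 1.602e-19
= 9.3789 eV

9.3789


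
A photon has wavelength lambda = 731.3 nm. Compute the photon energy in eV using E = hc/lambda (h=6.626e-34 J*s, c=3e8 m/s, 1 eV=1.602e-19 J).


E = hc / lambda
= (6.626e-34)(3e8) / (731.3e-9)
= 1.9878e-25 / 7.3130e-07
= 2.7182e-19 J
Converting to eV: 2.7182e-19 / 1.602e-19
= 1.6967 eV

1.6967


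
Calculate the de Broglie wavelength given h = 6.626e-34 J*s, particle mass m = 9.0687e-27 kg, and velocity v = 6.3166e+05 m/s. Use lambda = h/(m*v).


lambda = h / (m * v)
= 6.626e-34 / (9.0687e-27 * 6.3166e+05)
= 6.626e-34 / 5.7283e-21
= 1.1567e-13 m

1.1567e-13


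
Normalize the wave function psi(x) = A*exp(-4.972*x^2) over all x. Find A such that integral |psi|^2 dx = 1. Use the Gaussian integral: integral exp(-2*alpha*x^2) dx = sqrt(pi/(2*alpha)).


integral |psi|^2 dx = A^2 * sqrt(pi/(2*alpha)) = 1
A^2 = sqrt(2*alpha/pi)
= sqrt(2 * 4.972 / pi)
= 1.779122
A = sqrt(1.779122)
= 1.3338

1.3338


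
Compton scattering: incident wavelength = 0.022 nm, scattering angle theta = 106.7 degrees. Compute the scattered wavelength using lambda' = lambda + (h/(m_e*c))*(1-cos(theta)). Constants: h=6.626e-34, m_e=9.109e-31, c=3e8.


Compton wavelength: h/(m_e*c) = 2.4247e-12 m
d_lambda = 2.4247e-12 * (1 - cos(106.7 deg))
= 2.4247e-12 * 1.287361
= 3.1215e-12 m = 0.003121 nm
lambda' = 0.022 + 0.003121
= 0.025121 nm

0.025121


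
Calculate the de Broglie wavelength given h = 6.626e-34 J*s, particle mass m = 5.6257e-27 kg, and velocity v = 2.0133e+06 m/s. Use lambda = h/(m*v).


lambda = h / (m * v)
= 6.626e-34 / (5.6257e-27 * 2.0133e+06)
= 6.626e-34 / 1.1326e-20
= 5.8501e-14 m

5.8501e-14


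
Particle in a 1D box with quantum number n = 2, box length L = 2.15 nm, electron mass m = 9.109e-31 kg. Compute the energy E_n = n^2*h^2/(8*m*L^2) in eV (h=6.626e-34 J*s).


E = n^2 * h^2 / (8 * m * L^2)
= 2^2 * (6.626e-34)^2 / (8 * 9.109e-31 * (2.15e-9)^2)
= 4 * 4.3904e-67 / (8 * 9.109e-31 * 4.6225e-18)
= 5.2135e-20 J
= 0.3254 eV

0.3254


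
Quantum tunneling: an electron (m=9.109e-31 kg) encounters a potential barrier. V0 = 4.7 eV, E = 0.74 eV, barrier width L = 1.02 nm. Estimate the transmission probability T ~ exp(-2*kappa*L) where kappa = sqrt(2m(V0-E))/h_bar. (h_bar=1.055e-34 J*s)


V0 - E = 3.96 eV = 6.3439e-19 J
kappa = sqrt(2 * m * (V0-E)) / h_bar
= sqrt(2 * 9.109e-31 * 6.3439e-19) / 1.055e-34
= 1.0190e+10 /m
2*kappa*L = 2 * 1.0190e+10 * 1.02e-9
= 20.7877
T = exp(-20.7877) = 9.375770e-10

9.375770e-10


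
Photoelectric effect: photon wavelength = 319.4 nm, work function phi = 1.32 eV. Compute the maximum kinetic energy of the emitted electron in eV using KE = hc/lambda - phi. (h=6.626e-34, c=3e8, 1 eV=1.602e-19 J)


E_photon = hc / lambda
= (6.626e-34)(3e8) / (319.4e-9)
= 6.2235e-19 J
= 3.8849 eV
KE = E_photon - phi
= 3.8849 - 1.32
= 2.5649 eV

2.5649


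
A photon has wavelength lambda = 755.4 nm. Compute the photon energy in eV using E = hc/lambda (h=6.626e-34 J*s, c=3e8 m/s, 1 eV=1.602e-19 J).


E = hc / lambda
= (6.626e-34)(3e8) / (755.4e-9)
= 1.9878e-25 / 7.5540e-07
= 2.6315e-19 J
Converting to eV: 2.6315e-19 / 1.602e-19
= 1.6426 eV

1.6426


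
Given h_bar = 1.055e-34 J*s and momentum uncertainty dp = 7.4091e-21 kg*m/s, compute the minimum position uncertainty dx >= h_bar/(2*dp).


dx = h_bar / (2 * dp)
= 1.055e-34 / (2 * 7.4091e-21)
= 1.055e-34 / 1.4818e-20
= 7.1196e-15 m

7.1196e-15


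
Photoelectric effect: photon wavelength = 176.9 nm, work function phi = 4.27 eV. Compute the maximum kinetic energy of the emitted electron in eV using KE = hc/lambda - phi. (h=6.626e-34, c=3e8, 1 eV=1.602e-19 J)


E_photon = hc / lambda
= (6.626e-34)(3e8) / (176.9e-9)
= 1.1237e-18 J
= 7.0143 eV
KE = E_photon - phi
= 7.0143 - 4.27
= 2.7443 eV

2.7443


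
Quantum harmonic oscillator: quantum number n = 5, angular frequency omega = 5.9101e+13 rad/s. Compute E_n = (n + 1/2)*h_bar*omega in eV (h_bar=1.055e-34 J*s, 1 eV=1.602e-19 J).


E = (n + 1/2) * h_bar * omega
= (5 + 0.5) * 1.055e-34 * 5.9101e+13
= 5.5 * 6.2352e-21
= 3.4293e-20 J
= 0.2141 eV

0.2141


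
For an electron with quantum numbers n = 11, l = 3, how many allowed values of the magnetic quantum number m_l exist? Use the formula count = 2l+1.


m_l ranges from -l to +l in integer steps
So m_l goes from -3 to +3
Count = 2l + 1 = 2*3 + 1
= 7

7


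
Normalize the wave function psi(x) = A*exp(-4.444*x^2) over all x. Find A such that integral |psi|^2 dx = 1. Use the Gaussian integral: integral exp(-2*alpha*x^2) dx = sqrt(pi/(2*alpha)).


integral |psi|^2 dx = A^2 * sqrt(pi/(2*alpha)) = 1
A^2 = sqrt(2*alpha/pi)
= sqrt(2 * 4.444 / pi)
= 1.682004
A = sqrt(1.682004)
= 1.2969

1.2969


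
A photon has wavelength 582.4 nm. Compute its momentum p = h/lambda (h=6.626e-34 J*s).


p = h / lambda
= 6.626e-34 / (582.4e-9)
= 6.626e-34 / 5.8240e-07
= 1.1377e-27 kg*m/s

1.1377e-27


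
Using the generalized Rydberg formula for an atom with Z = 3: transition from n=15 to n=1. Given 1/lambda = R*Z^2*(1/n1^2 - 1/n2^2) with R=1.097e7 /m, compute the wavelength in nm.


1/lambda = R * Z^2 * (1/n1^2 - 1/n2^2)
= 1.097e7 * 3^2 * (1/1^2 - 1/15^2)
= 1.097e7 * 9 * (1.0 - 0.004444)
= 9.8291e+07 /m
lambda = 1 / 9.8291e+07
= 10.1739 nm

10.1739


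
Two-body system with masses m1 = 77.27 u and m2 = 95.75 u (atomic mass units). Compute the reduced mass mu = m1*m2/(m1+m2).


mu = m1 * m2 / (m1 + m2)
= 77.27 * 95.75 / (77.27 + 95.75)
= 7398.6025 / 173.02
= 42.7615 u

42.7615


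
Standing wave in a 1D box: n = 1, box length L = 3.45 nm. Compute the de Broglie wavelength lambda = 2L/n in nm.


lambda = 2L / n
= 2 * 3.45 / 1
= 6.9 / 1
= 6.9 nm

6.9


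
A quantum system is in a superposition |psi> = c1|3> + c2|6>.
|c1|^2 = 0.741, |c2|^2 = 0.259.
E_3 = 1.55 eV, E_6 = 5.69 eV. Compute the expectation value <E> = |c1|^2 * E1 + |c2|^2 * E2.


<E> = |c1|^2 * E1 + |c2|^2 * E2
= 0.741 * 1.55 + 0.259 * 5.69
= 1.1485 + 1.4737
= 2.6223 eV

2.6223


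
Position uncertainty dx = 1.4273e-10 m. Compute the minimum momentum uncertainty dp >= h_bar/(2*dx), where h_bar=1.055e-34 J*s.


dp = h_bar / (2 * dx)
= 1.055e-34 / (2 * 1.4273e-10)
= 1.055e-34 / 2.8546e-10
= 3.6958e-25 kg*m/s

3.6958e-25


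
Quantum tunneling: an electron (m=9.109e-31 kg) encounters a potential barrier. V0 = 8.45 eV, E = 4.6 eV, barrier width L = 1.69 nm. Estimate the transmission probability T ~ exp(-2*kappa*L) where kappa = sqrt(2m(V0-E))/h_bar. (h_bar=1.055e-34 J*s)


V0 - E = 3.85 eV = 6.1677e-19 J
kappa = sqrt(2 * m * (V0-E)) / h_bar
= sqrt(2 * 9.109e-31 * 6.1677e-19) / 1.055e-34
= 1.0048e+10 /m
2*kappa*L = 2 * 1.0048e+10 * 1.69e-9
= 33.9607
T = exp(-33.9607) = 1.782665e-15

1.782665e-15


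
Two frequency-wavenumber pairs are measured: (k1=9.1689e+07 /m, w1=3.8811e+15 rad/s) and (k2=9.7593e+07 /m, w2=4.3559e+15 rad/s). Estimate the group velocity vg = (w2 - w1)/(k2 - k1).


vg = (w2 - w1) / (k2 - k1)
= (4.3559e+15 - 3.8811e+15) / (9.7593e+07 - 9.1689e+07)
= 4.7480e+14 / 5.9040e+06
= 8.0420e+07 m/s

8.0420e+07


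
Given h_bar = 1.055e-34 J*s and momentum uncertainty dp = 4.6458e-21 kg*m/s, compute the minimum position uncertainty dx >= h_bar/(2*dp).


dx = h_bar / (2 * dp)
= 1.055e-34 / (2 * 4.6458e-21)
= 1.055e-34 / 9.2916e-21
= 1.1354e-14 m

1.1354e-14


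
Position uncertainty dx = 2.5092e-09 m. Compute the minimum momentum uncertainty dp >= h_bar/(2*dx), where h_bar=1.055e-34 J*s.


dp = h_bar / (2 * dx)
= 1.055e-34 / (2 * 2.5092e-09)
= 1.055e-34 / 5.0184e-09
= 2.1023e-26 kg*m/s

2.1023e-26


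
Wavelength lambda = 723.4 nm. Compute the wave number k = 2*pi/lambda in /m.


k = 2 * pi / lambda
= 6.2832 / (723.4e-9)
= 6.2832 / 7.2340e-07
= 8.6856e+06 /m

8.6856e+06


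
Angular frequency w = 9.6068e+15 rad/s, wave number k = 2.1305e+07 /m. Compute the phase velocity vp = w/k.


vp = w / k
= 9.6068e+15 / 2.1305e+07
= 4.5092e+08 m/s

4.5092e+08


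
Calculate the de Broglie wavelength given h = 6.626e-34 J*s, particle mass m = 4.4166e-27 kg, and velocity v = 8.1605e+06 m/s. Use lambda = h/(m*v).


lambda = h / (m * v)
= 6.626e-34 / (4.4166e-27 * 8.1605e+06)
= 6.626e-34 / 3.6042e-20
= 1.8384e-14 m

1.8384e-14


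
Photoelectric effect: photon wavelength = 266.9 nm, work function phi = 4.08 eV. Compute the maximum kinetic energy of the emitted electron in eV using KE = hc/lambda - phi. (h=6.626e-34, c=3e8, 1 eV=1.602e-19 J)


E_photon = hc / lambda
= (6.626e-34)(3e8) / (266.9e-9)
= 7.4477e-19 J
= 4.649 eV
KE = E_photon - phi
= 4.649 - 4.08
= 0.569 eV

0.569


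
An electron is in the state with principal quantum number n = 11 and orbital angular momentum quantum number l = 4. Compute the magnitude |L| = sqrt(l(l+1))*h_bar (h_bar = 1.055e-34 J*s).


L = sqrt(l*(l+1)) * h_bar
= sqrt(4 * 5) * 1.055e-34
= sqrt(20) * 1.055e-34
= 4.4721 * 1.055e-34
= 4.7181e-34 J*s

4.7181e-34


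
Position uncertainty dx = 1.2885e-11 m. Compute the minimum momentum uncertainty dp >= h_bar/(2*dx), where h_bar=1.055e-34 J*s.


dp = h_bar / (2 * dx)
= 1.055e-34 / (2 * 1.2885e-11)
= 1.055e-34 / 2.5770e-11
= 4.0939e-24 kg*m/s

4.0939e-24


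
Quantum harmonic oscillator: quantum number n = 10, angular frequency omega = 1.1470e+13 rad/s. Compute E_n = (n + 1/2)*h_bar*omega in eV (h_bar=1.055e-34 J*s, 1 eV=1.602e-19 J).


E = (n + 1/2) * h_bar * omega
= (10 + 0.5) * 1.055e-34 * 1.1470e+13
= 10.5 * 1.2101e-21
= 1.2706e-20 J
= 0.0793 eV

0.0793


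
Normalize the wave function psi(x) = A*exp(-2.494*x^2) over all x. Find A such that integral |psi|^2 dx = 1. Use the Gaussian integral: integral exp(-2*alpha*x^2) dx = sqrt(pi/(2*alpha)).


integral |psi|^2 dx = A^2 * sqrt(pi/(2*alpha)) = 1
A^2 = sqrt(2*alpha/pi)
= sqrt(2 * 2.494 / pi)
= 1.260051
A = sqrt(1.260051)
= 1.1225

1.1225


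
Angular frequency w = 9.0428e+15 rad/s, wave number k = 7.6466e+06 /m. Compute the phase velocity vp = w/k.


vp = w / k
= 9.0428e+15 / 7.6466e+06
= 1.1826e+09 m/s

1.1826e+09


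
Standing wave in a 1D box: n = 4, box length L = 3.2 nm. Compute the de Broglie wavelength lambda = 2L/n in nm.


lambda = 2L / n
= 2 * 3.2 / 4
= 6.4 / 4
= 1.6 nm

1.6


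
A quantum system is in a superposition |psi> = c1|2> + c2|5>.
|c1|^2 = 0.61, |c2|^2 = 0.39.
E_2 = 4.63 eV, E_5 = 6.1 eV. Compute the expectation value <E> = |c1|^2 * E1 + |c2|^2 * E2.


<E> = |c1|^2 * E1 + |c2|^2 * E2
= 0.61 * 4.63 + 0.39 * 6.1
= 2.8243 + 2.379
= 5.2033 eV

5.2033


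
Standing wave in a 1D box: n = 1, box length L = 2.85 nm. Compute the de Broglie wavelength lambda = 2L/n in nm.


lambda = 2L / n
= 2 * 2.85 / 1
= 5.7 / 1
= 5.7 nm

5.7


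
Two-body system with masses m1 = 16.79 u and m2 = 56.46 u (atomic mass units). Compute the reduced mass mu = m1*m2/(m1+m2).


mu = m1 * m2 / (m1 + m2)
= 16.79 * 56.46 / (16.79 + 56.46)
= 947.9634 / 73.25
= 12.9415 u

12.9415


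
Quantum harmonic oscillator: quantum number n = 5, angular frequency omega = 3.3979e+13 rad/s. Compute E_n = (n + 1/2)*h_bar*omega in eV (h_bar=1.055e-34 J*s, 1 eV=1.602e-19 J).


E = (n + 1/2) * h_bar * omega
= (5 + 0.5) * 1.055e-34 * 3.3979e+13
= 5.5 * 3.5848e-21
= 1.9716e-20 J
= 0.1231 eV

0.1231


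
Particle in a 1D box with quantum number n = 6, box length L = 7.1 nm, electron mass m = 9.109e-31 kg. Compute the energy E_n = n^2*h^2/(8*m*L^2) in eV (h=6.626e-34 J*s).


E = n^2 * h^2 / (8 * m * L^2)
= 6^2 * (6.626e-34)^2 / (8 * 9.109e-31 * (7.1e-9)^2)
= 36 * 4.3904e-67 / (8 * 9.109e-31 * 5.0410e-17)
= 4.3026e-20 J
= 0.2686 eV

0.2686


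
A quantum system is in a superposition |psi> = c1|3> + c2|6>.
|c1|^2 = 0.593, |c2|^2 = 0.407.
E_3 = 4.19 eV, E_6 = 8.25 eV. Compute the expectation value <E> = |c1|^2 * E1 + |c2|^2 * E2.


<E> = |c1|^2 * E1 + |c2|^2 * E2
= 0.593 * 4.19 + 0.407 * 8.25
= 2.4847 + 3.3577
= 5.8424 eV

5.8424


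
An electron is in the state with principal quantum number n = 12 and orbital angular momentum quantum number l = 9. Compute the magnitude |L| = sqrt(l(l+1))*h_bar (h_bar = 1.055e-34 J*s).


L = sqrt(l*(l+1)) * h_bar
= sqrt(9 * 10) * 1.055e-34
= sqrt(90) * 1.055e-34
= 9.4868 * 1.055e-34
= 1.0009e-33 J*s

1.0009e-33


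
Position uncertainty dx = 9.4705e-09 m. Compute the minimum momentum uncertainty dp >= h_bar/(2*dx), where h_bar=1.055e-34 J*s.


dp = h_bar / (2 * dx)
= 1.055e-34 / (2 * 9.4705e-09)
= 1.055e-34 / 1.8941e-08
= 5.5699e-27 kg*m/s

5.5699e-27


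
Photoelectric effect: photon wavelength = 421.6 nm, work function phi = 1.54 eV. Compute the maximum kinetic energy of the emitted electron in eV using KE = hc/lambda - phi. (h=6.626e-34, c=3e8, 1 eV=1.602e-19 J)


E_photon = hc / lambda
= (6.626e-34)(3e8) / (421.6e-9)
= 4.7149e-19 J
= 2.9431 eV
KE = E_photon - phi
= 2.9431 - 1.54
= 1.4031 eV

1.4031


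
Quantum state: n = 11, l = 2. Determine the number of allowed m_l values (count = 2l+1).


m_l ranges from -l to +l in integer steps
So m_l goes from -2 to +2
Count = 2l + 1 = 2*2 + 1
= 5

5


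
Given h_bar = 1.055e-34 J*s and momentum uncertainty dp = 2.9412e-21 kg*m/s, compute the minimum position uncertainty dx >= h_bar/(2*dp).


dx = h_bar / (2 * dp)
= 1.055e-34 / (2 * 2.9412e-21)
= 1.055e-34 / 5.8824e-21
= 1.7935e-14 m

1.7935e-14


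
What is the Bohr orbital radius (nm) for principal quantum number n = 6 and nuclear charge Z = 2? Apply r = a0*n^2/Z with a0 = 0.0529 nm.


r = a0 * n^2 / Z
= 0.0529 * 6^2 / 2
= 0.0529 * 36 / 2
= 0.9522 nm

0.9522


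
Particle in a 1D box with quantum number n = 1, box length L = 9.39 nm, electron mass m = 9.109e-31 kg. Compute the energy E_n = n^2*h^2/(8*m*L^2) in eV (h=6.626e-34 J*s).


E = n^2 * h^2 / (8 * m * L^2)
= 1^2 * (6.626e-34)^2 / (8 * 9.109e-31 * (9.39e-9)^2)
= 1 * 4.3904e-67 / (8 * 9.109e-31 * 8.8172e-17)
= 6.8330e-22 J
= 0.0043 eV

0.0043


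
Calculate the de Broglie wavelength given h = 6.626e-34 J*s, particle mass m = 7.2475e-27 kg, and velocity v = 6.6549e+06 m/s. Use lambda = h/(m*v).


lambda = h / (m * v)
= 6.626e-34 / (7.2475e-27 * 6.6549e+06)
= 6.626e-34 / 4.8231e-20
= 1.3738e-14 m

1.3738e-14


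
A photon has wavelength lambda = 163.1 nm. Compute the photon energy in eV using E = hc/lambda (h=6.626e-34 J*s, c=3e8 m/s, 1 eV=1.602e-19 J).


E = hc / lambda
= (6.626e-34)(3e8) / (163.1e-9)
= 1.9878e-25 / 1.6310e-07
= 1.2188e-18 J
Converting to eV: 1.2188e-18 / 1.602e-19
= 7.6077 eV

7.6077


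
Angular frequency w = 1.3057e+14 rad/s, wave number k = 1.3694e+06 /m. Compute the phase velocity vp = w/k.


vp = w / k
= 1.3057e+14 / 1.3694e+06
= 9.5348e+07 m/s

9.5348e+07


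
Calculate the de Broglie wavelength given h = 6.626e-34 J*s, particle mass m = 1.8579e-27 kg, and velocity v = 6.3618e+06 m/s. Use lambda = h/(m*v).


lambda = h / (m * v)
= 6.626e-34 / (1.8579e-27 * 6.3618e+06)
= 6.626e-34 / 1.1820e-20
= 5.6059e-14 m

5.6059e-14


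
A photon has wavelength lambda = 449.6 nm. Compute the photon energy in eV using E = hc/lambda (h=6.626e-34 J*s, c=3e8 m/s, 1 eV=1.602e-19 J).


E = hc / lambda
= (6.626e-34)(3e8) / (449.6e-9)
= 1.9878e-25 / 4.4960e-07
= 4.4213e-19 J
Converting to eV: 4.4213e-19 / 1.602e-19
= 2.7598 eV

2.7598


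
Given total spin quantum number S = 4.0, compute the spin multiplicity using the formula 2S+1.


Spin multiplicity = 2S + 1
= 2 * 4.0 + 1
= 8.0 + 1
= 9

9


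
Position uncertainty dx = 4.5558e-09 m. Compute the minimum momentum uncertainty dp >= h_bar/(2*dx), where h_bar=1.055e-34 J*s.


dp = h_bar / (2 * dx)
= 1.055e-34 / (2 * 4.5558e-09)
= 1.055e-34 / 9.1116e-09
= 1.1579e-26 kg*m/s

1.1579e-26


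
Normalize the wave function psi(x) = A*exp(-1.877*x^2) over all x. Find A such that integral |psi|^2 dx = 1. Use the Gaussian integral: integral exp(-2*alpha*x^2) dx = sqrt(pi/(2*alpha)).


integral |psi|^2 dx = A^2 * sqrt(pi/(2*alpha)) = 1
A^2 = sqrt(2*alpha/pi)
= sqrt(2 * 1.877 / pi)
= 1.093131
A = sqrt(1.093131)
= 1.0455

1.0455


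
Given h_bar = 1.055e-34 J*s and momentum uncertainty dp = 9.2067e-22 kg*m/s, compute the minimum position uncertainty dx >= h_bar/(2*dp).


dx = h_bar / (2 * dp)
= 1.055e-34 / (2 * 9.2067e-22)
= 1.055e-34 / 1.8413e-21
= 5.7295e-14 m

5.7295e-14


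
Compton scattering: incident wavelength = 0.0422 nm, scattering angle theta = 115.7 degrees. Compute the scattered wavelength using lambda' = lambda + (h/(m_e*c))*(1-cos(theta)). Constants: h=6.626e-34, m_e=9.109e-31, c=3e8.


Compton wavelength: h/(m_e*c) = 2.4247e-12 m
d_lambda = 2.4247e-12 * (1 - cos(115.7 deg))
= 2.4247e-12 * 1.433659
= 3.4762e-12 m = 0.003476 nm
lambda' = 0.0422 + 0.003476
= 0.045676 nm

0.045676


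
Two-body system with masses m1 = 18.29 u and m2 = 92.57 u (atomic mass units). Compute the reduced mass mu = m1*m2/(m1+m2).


mu = m1 * m2 / (m1 + m2)
= 18.29 * 92.57 / (18.29 + 92.57)
= 1693.1053 / 110.86
= 15.2725 u

15.2725


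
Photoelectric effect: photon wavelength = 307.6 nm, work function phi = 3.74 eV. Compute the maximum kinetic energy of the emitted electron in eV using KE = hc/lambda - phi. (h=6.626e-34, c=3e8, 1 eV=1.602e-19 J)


E_photon = hc / lambda
= (6.626e-34)(3e8) / (307.6e-9)
= 6.4623e-19 J
= 4.0339 eV
KE = E_photon - phi
= 4.0339 - 3.74
= 0.2939 eV

0.2939


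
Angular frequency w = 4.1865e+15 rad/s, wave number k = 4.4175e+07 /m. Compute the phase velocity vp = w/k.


vp = w / k
= 4.1865e+15 / 4.4175e+07
= 9.4771e+07 m/s

9.4771e+07


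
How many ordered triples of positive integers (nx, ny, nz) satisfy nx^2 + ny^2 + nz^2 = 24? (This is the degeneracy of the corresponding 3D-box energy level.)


Enumerate all (nx, ny, nz) with nx^2 + ny^2 + nz^2 = 24:
(2,2,4)
(2,4,2)
(4,2,2)
Total degeneracy = 3

3


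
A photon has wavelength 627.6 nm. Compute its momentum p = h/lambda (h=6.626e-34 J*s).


p = h / lambda
= 6.626e-34 / (627.6e-9)
= 6.626e-34 / 6.2760e-07
= 1.0558e-27 kg*m/s

1.0558e-27


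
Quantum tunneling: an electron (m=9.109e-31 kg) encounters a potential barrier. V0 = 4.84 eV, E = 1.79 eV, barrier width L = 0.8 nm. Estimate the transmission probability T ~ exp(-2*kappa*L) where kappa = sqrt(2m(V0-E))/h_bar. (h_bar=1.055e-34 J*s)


V0 - E = 3.05 eV = 4.8861e-19 J
kappa = sqrt(2 * m * (V0-E)) / h_bar
= sqrt(2 * 9.109e-31 * 4.8861e-19) / 1.055e-34
= 8.9429e+09 /m
2*kappa*L = 2 * 8.9429e+09 * 0.8e-9
= 14.3087
T = exp(-14.3087) = 6.106983e-07

6.106983e-07
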